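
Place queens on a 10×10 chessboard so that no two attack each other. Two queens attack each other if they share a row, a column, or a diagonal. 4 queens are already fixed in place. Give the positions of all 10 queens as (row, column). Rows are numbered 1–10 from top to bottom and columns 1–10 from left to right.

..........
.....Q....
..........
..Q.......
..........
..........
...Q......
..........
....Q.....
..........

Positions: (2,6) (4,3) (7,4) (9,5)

Row 1: attacked by (2,6)→{5,6,7}; (4,3)→{3,6}; (7,4)→{4,10}; (9,5)→{5}. Safe: 1, 2, 8, 9. Place at column 2.
Row 3: attacked by (1,2)→{2,4}; (2,6)→{5,6,7}; (4,3)→{2,3,4}; (7,4)→{4,8}; (9,5)→{5}. Safe: 1, 9, 10. Place at column 10.
Row 5: attacked by (1,2)→{2,6}; (2,6)→{3,6,9}; (3,10)→{8,10}; (4,3)→{2,3,4}; (7,4)→{2,4,6}; (9,5)→{1,5,9}. Safe: 7. Place at column 7.
Row 6: attacked by (1,2)→{2,7}; (2,6)→{2,6,10}; (3,10)→{7,10}; (4,3)→{1,3,5}; (5,7)→{6,7,8}; (7,4)→{3,4,5}; (9,5)→{2,5,8}. Safe: 9. Place at column 9.
Row 8: attacked by (1,2)→{2,9}; (2,6)→{6}; (3,10)→{5,10}; (4,3)→{3,7}; (5,7)→{4,7,10}; (6,9)→{7,9}; (7,4)→{3,4,5}; (9,5)→{4,5,6}. Safe: 1, 8. Place at column 1.
Row 10: attacked by (1,2)→{2}; (2,6)→{6}; (3,10)→{3,10}; (4,3)→{3,9}; (5,7)→{2,7}; (6,9)→{5,9}; (7,4)→{1,4,7}; (8,1)→{1,3}; (9,5)→{4,5,6}. Safe: 8. Place at column 8.
Columns [2, 6, 10, 3, 7, 9, 4, 1, 5, 8], r−c [-1, -4, -7, 1, -2, -3, 3, 7, 4, 2], r+c [3, 8, 13, 7, 12, 15, 11, 9, 14, 18] are all distinct, so no two queens attack.

(1,2) (2,6) (3,10) (4,3) (5,7) (6,9) (7,4) (8,1) (9,5) (10,8)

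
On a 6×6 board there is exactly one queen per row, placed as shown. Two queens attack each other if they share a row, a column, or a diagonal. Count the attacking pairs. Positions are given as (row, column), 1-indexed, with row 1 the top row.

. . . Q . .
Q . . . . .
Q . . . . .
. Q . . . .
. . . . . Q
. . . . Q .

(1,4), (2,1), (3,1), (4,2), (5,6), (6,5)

Same column: (2,1)–(3,1) (column 1).
Same diagonal: (2,1)–(6,5) (|2−6| = |1−5| = 4); (3,1)–(4,2) (|3−4| = |1−2| = 1); (5,6)–(6,5) (|5−6| = |6−5| = 1).
Total attacking pairs: 4.

4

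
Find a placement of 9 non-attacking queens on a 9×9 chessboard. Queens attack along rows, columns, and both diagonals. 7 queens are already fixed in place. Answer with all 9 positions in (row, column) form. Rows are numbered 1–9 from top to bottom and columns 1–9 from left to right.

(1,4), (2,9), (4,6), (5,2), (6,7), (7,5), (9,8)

(1,4) (2,9) (3,3) (4,6) (5,2) (6,7) (7,5) (8,1) (9,8)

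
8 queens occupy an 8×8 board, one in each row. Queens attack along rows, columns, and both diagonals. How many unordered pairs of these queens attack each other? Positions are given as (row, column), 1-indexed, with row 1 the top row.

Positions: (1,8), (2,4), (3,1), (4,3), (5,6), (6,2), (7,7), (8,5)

All columns are distinct and no two queens satisfy |Δrow| = |Δcol|, so no pair attacks.

0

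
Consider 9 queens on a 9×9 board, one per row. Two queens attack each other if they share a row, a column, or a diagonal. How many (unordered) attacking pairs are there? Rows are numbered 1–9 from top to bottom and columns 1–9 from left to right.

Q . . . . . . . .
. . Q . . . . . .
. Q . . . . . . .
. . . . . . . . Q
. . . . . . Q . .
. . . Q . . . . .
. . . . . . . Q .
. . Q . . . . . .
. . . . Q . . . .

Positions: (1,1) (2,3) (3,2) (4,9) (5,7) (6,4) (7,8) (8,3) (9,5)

3

Same column: (2,3)–(8,3) (column 3).
Same diagonal: (2,3)–(3,2) (|2−3| = |3−2| = 1); (2,3)–(7,8) (|2−7| = |3−8| = 5).
Total attacking pairs: 3.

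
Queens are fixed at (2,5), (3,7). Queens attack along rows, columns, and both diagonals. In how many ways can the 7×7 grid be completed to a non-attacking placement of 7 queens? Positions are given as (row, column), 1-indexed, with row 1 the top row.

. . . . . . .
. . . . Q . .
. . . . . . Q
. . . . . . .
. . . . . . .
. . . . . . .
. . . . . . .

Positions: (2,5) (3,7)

Branch on row 1: col 1 → 0; col 2 → 1; col 3 → 1.
Sum: 0 + 1 + 1 = 2.

2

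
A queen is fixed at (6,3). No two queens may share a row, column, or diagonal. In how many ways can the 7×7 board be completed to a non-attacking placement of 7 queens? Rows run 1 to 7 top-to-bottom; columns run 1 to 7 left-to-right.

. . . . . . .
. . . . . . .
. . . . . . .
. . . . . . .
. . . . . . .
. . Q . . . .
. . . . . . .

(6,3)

6

Branch on row 1: col 1 → 0; col 2 → 3; col 4 → 1; col 5 → 0; col 6 → 1; col 7 → 1.
Sum: 0 + 3 + 1 + 0 + 1 + 1 = 6.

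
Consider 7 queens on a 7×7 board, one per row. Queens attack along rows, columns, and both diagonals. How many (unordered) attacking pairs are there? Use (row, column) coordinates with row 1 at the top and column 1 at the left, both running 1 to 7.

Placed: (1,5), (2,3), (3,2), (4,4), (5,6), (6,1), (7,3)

3

Same column: (2,3)–(7,3) (column 3).
Same diagonal: (2,3)–(3,2) (|2−3| = |3−2| = 1); (2,3)–(5,6) (|2−5| = |3−6| = 3).
Total attacking pairs: 3.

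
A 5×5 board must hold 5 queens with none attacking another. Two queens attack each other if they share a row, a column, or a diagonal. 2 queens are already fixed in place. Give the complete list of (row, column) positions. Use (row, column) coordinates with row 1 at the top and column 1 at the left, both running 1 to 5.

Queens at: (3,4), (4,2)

(1,3) (2,1) (3,4) (4,2) (5,5)

Row 1: attacked by (3,4)→{2,4}; (4,2)→{2,5}. Safe: 1, 3. Place at column 3.
Row 2: attacked by (1,3)→{2,3,4}; (3,4)→{3,4,5}; (4,2)→{2,4}. Safe: 1. Place at column 1.
Row 5: attacked by (1,3)→{3}; (2,1)→{1,4}; (3,4)→{2,4}; (4,2)→{1,2,3}. Safe: 5. Place at column 5.
Columns [3, 1, 4, 2, 5], r−c [-2, 1, -1, 2, 0], r+c [4, 3, 7, 6, 10] are all distinct, so no two queens attack.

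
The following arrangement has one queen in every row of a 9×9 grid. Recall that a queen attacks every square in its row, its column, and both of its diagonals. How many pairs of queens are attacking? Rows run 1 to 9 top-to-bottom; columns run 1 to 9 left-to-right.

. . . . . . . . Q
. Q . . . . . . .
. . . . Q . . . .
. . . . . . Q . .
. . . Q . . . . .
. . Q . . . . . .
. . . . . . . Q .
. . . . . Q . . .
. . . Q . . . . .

2

Same column: (5,4)–(9,4) (column 4).
Same diagonal: (5,4)–(6,3) (|5−6| = |4−3| = 1).
Total attacking pairs: 2.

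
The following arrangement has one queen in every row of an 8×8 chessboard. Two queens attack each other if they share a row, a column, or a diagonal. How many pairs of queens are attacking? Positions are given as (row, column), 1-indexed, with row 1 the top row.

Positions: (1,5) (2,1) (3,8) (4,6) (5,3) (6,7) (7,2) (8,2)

2

Same column: (7,2)–(8,2) (column 2).
Same diagonal: (4,6)–(8,2) (|4−8| = |6−2| = 4).
Total attacking pairs: 2.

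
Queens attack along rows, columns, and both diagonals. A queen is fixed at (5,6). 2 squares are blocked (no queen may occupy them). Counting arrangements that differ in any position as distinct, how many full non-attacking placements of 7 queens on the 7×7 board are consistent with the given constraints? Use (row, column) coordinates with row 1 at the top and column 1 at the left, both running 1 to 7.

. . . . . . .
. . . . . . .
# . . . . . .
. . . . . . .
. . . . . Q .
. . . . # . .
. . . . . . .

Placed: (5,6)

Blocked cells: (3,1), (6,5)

Branch on row 1: col 1 → 1; col 3 → 1; col 4 → 2; col 5 → 1; col 7 → 1.
Sum: 1 + 1 + 2 + 1 + 1 = 6.

6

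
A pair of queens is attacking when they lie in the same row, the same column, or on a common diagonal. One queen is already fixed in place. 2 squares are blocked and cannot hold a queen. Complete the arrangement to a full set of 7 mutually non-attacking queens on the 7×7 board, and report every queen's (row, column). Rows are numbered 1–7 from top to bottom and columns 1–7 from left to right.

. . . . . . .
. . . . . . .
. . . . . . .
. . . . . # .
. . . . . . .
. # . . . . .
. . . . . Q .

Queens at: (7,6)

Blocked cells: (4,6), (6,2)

(1,4) (2,2) (3,7) (4,5) (5,3) (6,1) (7,6)

Row 1: attacked by (7,6)→{6}. Safe: 1, 2, 3, 4, 5, 7. Place at column 4.
Row 2: attacked by (1,4)→{3,4,5}; (7,6)→{1,6}. Safe: 2, 7. Place at column 2.
Row 3: attacked by (1,4)→{2,4,6}; (2,2)→{1,2,3}; (7,6)→{2,6}. Safe: 5, 7. Place at column 7.
Row 4: attacked by (1,4)→{1,4,7}; (2,2)→{2,4}; (3,7)→{6,7}; (7,6)→{3,6}. Blocked: 6. Safe: 5. Place at column 5.
Row 5: attacked by (1,4)→{4}; (2,2)→{2,5}; (3,7)→{5,7}; (4,5)→{4,5,6}; (7,6)→{4,6}. Safe: 1, 3. Place at column 3.
Row 6: attacked by (1,4)→{4}; (2,2)→{2,6}; (3,7)→{4,7}; (4,5)→{3,5,7}; (5,3)→{2,3,4}; (7,6)→{5,6,7}. Blocked: 2. Safe: 1. Place at column 1.
Columns [4, 2, 7, 5, 3, 1, 6], r−c [-3, 0, -4, -1, 2, 5, 1], r+c [5, 4, 10, 9, 8, 7, 13] are all distinct, so no two queens attack.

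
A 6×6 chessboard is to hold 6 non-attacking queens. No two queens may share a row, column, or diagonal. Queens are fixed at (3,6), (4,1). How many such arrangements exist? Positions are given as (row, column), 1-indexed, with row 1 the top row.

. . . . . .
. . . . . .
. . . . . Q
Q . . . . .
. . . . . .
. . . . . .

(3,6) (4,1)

1

Branch on row 1: col 2 → 1; col 3 → 0; col 5 → 0.
Sum: 1 + 0 + 0 = 1.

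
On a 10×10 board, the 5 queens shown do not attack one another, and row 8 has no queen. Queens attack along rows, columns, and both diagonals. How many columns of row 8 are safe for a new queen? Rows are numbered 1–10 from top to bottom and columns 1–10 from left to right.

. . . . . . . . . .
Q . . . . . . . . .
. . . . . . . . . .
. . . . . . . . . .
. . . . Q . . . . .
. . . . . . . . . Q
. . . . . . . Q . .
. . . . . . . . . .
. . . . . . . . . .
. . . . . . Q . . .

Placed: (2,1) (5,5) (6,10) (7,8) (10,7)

3

(2,1) attacks row 8 at column 1 and diagonals 7.
(5,5) attacks row 8 at column 5 and diagonals 2, 8.
(6,10) attacks row 8 at column 10 and diagonals 8.
(7,8) attacks row 8 at column 8 and diagonals 7, 9.
(10,7) attacks row 8 at column 7 and diagonals 5, 9.
Attacked columns: {1, 2, 5, 7, 8, 9, 10}. Safe: {3, 4, 6}.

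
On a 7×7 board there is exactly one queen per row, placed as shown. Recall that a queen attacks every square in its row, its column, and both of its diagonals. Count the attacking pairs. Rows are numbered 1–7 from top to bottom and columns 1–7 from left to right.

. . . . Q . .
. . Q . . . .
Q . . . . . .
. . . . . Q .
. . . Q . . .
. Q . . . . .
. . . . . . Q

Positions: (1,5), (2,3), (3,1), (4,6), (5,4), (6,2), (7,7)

All columns are distinct and no two queens satisfy |Δrow| = |Δcol|, so no pair attacks.

0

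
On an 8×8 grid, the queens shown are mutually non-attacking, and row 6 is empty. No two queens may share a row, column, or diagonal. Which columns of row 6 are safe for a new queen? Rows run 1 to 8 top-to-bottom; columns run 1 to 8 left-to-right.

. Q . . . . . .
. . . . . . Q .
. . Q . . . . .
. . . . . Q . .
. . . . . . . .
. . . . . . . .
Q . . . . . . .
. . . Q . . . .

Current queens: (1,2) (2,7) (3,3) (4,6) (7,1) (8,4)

(1,2) attacks row 6 at column 2 and diagonals 7.
(2,7) attacks row 6 at column 7 and diagonals 3.
(3,3) attacks row 6 at column 3 and diagonals 6.
(4,6) attacks row 6 at column 6 and diagonals 4, 8.
(7,1) attacks row 6 at column 1 and diagonals 2.
(8,4) attacks row 6 at column 4 and diagonals 2, 6.
Attacked columns: {1, 2, 3, 4, 6, 7, 8}. Safe: {5}.

columns 5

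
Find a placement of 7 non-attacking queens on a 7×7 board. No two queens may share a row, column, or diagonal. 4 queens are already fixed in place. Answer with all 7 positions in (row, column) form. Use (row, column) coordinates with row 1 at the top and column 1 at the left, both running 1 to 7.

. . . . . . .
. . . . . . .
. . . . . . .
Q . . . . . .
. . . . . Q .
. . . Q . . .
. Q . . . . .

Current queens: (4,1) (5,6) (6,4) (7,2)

Row 1: attacked by (4,1)→{1,4}; (5,6)→{2,6}; (6,4)→{4}; (7,2)→{2}. Safe: 3, 5, 7. Place at column 7.
Row 2: attacked by (1,7)→{6,7}; (4,1)→{1,3}; (5,6)→{3,6}; (6,4)→{4}; (7,2)→{2,7}. Safe: 5. Place at column 5.
Row 3: attacked by (1,7)→{5,7}; (2,5)→{4,5,6}; (4,1)→{1,2}; (5,6)→{4,6}; (6,4)→{1,4,7}; (7,2)→{2,6}. Safe: 3. Place at column 3.
Columns [7, 5, 3, 1, 6, 4, 2], r−c [-6, -3, 0, 3, -1, 2, 5], r+c [8, 7, 6, 5, 11, 10, 9] are all distinct, so no two queens attack.

(1,7) (2,5) (3,3) (4,1) (5,6) (6,4) (7,2)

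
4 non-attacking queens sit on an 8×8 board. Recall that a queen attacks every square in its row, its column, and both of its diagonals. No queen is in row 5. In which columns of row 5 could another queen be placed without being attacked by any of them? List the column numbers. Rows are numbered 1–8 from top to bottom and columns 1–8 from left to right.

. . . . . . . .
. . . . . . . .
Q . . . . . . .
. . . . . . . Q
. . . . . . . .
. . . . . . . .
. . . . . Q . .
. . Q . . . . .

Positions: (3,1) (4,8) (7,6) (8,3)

columns 2, 5

(3,1) attacks row 5 at column 1 and diagonals 3.
(4,8) attacks row 5 at column 8 and diagonals 7.
(7,6) attacks row 5 at column 6 and diagonals 4, 8.
(8,3) attacks row 5 at column 3 and diagonals 6.
Attacked columns: {1, 3, 4, 6, 7, 8}. Safe: {2, 5}.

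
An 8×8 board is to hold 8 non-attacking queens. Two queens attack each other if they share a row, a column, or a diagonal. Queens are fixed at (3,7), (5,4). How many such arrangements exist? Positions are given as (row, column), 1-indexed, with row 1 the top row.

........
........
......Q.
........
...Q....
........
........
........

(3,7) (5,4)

3

Branch on row 1: col 1 → 0; col 2 → 0; col 3 → 1; col 6 → 2.
Sum: 0 + 0 + 1 + 2 = 3.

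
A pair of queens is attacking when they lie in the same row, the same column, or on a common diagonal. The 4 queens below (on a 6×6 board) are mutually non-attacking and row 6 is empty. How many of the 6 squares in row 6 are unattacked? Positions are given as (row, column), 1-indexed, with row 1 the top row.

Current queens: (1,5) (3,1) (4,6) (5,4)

1

(1,5) attacks row 6 at column 5.
(3,1) attacks row 6 at column 1 and diagonals 4.
(4,6) attacks row 6 at column 6 and diagonals 4.
(5,4) attacks row 6 at column 4 and diagonals 3, 5.
Attacked columns: {1, 3, 4, 5, 6}. Safe: {2}.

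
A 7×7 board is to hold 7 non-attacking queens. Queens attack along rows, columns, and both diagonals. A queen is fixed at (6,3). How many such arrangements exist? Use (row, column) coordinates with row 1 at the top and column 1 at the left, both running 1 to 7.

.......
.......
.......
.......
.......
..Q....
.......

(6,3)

Branch on row 1: col 1 → 0; col 2 → 3; col 4 → 1; col 5 → 0; col 6 → 1; col 7 → 1.
Sum: 0 + 3 + 1 + 0 + 1 + 1 = 6.

6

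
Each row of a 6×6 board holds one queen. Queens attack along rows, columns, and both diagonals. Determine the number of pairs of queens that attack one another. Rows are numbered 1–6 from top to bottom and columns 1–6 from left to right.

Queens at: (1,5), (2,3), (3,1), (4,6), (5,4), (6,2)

All columns are distinct and no two queens satisfy |Δrow| = |Δcol|, so no pair attacks.

0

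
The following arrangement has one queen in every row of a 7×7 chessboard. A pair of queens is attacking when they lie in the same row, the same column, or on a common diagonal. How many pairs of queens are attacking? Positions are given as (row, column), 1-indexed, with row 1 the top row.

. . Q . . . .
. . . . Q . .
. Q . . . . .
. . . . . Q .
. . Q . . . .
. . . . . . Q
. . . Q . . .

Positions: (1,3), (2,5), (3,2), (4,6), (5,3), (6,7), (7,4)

2

Same column: (1,3)–(5,3) (column 3).
Same diagonal: (1,3)–(4,6) (|1−4| = |3−6| = 3).
Total attacking pairs: 2.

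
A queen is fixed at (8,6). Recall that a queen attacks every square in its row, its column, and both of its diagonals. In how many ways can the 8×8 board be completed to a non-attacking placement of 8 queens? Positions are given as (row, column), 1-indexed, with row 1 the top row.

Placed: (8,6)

16

Branch on row 1: col 1 → 0; col 2 → 0; col 3 → 5; col 4 → 4; col 5 → 3; col 7 → 2; col 8 → 2.
Sum: 0 + 0 + 5 + 4 + 3 + 2 + 2 = 16.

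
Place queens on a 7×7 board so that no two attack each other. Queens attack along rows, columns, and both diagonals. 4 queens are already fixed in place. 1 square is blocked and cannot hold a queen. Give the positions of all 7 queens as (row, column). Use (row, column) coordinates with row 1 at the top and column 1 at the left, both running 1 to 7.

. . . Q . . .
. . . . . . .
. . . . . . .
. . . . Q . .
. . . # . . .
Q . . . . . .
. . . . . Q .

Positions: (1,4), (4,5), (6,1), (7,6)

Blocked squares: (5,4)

(1,4) (2,2) (3,7) (4,5) (5,3) (6,1) (7,6)

Row 2: attacked by (1,4)→{3,4,5}; (4,5)→{3,5,7}; (6,1)→{1,5}; (7,6)→{1,6}. Safe: 2. Place at column 2.
Row 3: attacked by (1,4)→{2,4,6}; (2,2)→{1,2,3}; (4,5)→{4,5,6}; (6,1)→{1,4}; (7,6)→{2,6}. Safe: 7. Place at column 7.
Row 5: attacked by (1,4)→{4}; (2,2)→{2,5}; (3,7)→{5,7}; (4,5)→{4,5,6}; (6,1)→{1,2}; (7,6)→{4,6}. Blocked: 4. Safe: 3. Place at column 3.
Columns [4, 2, 7, 5, 3, 1, 6], r−c [-3, 0, -4, -1, 2, 5, 1], r+c [5, 4, 10, 9, 8, 7, 13] are all distinct, so no two queens attack.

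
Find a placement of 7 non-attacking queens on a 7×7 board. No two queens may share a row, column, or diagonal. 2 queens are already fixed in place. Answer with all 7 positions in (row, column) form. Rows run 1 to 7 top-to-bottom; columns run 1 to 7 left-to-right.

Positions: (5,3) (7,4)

(1,5) (2,7) (3,2) (4,6) (5,3) (6,1) (7,4)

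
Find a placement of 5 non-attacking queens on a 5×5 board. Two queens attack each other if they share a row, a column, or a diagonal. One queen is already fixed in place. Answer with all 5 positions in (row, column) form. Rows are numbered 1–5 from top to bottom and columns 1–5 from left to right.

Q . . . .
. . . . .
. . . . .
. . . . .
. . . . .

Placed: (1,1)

Row 2: attacked by (1,1)→{1,2}. Safe: 3, 4, 5. Place at column 4.
Row 3: attacked by (1,1)→{1,3}; (2,4)→{3,4,5}. Safe: 2. Place at column 2.
Row 4: attacked by (1,1)→{1,4}; (2,4)→{2,4}; (3,2)→{1,2,3}. Safe: 5. Place at column 5.
Row 5: attacked by (1,1)→{1,5}; (2,4)→{1,4}; (3,2)→{2,4}; (4,5)→{4,5}. Safe: 3. Place at column 3.
Columns [1, 4, 2, 5, 3], r−c [0, -2, 1, -1, 2], r+c [2, 6, 5, 9, 8] are all distinct, so no two queens attack.

(1,1) (2,4) (3,2) (4,5) (5,3)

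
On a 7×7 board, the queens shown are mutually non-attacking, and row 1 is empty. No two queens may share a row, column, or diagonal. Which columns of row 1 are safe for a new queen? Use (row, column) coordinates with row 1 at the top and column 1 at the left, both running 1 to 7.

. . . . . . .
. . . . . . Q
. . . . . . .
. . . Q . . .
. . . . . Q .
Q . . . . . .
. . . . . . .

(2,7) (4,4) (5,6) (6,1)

(2,7) attacks row 1 at column 7 and diagonals 6.
(4,4) attacks row 1 at column 4 and diagonals 1, 7.
(5,6) attacks row 1 at column 6 and diagonals 2.
(6,1) attacks row 1 at column 1 and diagonals 6.
Attacked columns: {1, 2, 4, 6, 7}. Safe: {3, 5}.

columns 3, 5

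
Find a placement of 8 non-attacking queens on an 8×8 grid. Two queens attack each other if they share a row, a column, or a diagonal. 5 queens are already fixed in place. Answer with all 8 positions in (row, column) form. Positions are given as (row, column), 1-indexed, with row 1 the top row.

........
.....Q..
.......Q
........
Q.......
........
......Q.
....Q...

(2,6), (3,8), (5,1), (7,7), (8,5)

(1,2) (2,6) (3,8) (4,3) (5,1) (6,4) (7,7) (8,5)

Row 1: attacked by (2,6)→{5,6,7}; (3,8)→{6,8}; (5,1)→{1,5}; (7,7)→{1,7}; (8,5)→{5}. Safe: 2, 3, 4. Place at column 2.
Row 4: attacked by (1,2)→{2,5}; (2,6)→{4,6,8}; (3,8)→{7,8}; (5,1)→{1,2}; (7,7)→{4,7}; (8,5)→{1,5}. Safe: 3. Place at column 3.
Row 6: attacked by (1,2)→{2,7}; (2,6)→{2,6}; (3,8)→{5,8}; (4,3)→{1,3,5}; (5,1)→{1,2}; (7,7)→{6,7,8}; (8,5)→{3,5,7}. Safe: 4. Place at column 4.
Columns [2, 6, 8, 3, 1, 4, 7, 5], r−c [-1, -4, -5, 1, 4, 2, 0, 3], r+c [3, 8, 11, 7, 6, 10, 14, 13] are all distinct, so no two queens attack.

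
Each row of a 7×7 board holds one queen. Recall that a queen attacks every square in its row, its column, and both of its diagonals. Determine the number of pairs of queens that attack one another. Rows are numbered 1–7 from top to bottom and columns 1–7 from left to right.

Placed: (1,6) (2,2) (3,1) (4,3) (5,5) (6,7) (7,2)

4

Same column: (2,2)–(7,2) (column 2).
Same diagonal: (1,6)–(4,3) (|1−4| = |6−3| = 3); (2,2)–(3,1) (|2−3| = |2−1| = 1); (2,2)–(5,5) (|2−5| = |2−5| = 3).
Total attacking pairs: 4.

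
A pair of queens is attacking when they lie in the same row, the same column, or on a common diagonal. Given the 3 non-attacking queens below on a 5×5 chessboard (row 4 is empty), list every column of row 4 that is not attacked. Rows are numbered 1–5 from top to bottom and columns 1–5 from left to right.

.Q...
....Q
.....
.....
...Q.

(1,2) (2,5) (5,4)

columns 1

(1,2) attacks row 4 at column 2 and diagonals 5.
(2,5) attacks row 4 at column 5 and diagonals 3.
(5,4) attacks row 4 at column 4 and diagonals 3, 5.
Attacked columns: {2, 3, 4, 5}. Safe: {1}.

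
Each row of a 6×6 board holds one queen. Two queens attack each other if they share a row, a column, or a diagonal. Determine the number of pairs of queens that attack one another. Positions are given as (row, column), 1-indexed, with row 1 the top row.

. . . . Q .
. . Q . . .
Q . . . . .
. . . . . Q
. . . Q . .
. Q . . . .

0

All columns are distinct and no two queens satisfy |Δrow| = |Δcol|, so no pair attacks.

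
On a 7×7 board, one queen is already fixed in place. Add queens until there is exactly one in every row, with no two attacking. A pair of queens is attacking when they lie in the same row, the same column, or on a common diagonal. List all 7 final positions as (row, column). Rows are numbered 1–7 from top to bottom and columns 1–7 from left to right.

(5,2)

(1,7) (2,4) (3,1) (4,5) (5,2) (6,6) (7,3)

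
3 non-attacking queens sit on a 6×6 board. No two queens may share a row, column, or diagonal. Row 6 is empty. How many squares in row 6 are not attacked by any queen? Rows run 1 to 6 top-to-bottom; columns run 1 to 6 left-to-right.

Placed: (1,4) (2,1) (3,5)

(1,4) attacks row 6 at column 4.
(2,1) attacks row 6 at column 1 and diagonals 5.
(3,5) attacks row 6 at column 5 and diagonals 2.
Attacked columns: {1, 2, 4, 5}. Safe: {3, 6}.

2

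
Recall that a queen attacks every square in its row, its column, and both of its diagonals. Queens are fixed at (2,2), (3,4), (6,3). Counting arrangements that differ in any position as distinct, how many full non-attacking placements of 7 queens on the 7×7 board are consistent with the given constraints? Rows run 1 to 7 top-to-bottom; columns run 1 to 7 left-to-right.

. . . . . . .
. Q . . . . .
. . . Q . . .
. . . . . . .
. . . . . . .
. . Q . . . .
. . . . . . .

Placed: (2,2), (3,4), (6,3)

1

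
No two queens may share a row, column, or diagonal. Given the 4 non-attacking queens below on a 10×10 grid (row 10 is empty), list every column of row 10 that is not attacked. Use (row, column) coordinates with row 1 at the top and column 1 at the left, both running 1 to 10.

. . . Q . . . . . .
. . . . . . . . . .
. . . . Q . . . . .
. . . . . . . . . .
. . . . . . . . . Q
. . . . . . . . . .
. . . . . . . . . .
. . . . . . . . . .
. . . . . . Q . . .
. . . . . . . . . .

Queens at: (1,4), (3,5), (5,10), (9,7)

(1,4) attacks row 10 at column 4.
(3,5) attacks row 10 at column 5.
(5,10) attacks row 10 at column 10 and diagonals 5.
(9,7) attacks row 10 at column 7 and diagonals 6, 8.
Attacked columns: {4, 5, 6, 7, 8, 10}. Safe: {1, 2, 3, 9}.

columns 1, 2, 3, 9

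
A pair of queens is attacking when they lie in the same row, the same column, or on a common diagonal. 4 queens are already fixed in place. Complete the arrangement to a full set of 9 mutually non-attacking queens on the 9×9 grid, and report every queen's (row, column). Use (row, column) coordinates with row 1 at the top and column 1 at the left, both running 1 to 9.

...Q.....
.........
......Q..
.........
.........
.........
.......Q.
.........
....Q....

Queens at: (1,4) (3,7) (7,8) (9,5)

(1,4) (2,1) (3,7) (4,9) (5,2) (6,6) (7,8) (8,3) (9,5)

Row 2: attacked by (1,4)→{3,4,5}; (3,7)→{6,7,8}; (7,8)→{3,8}; (9,5)→{5}. Safe: 1, 2, 9. Place at column 1.
Row 4: attacked by (1,4)→{1,4,7}; (2,1)→{1,3}; (3,7)→{6,7,8}; (7,8)→{5,8}; (9,5)→{5}. Safe: 2, 9. Place at column 9.
Row 5: attacked by (1,4)→{4,8}; (2,1)→{1,4}; (3,7)→{5,7,9}; (4,9)→{8,9}; (7,8)→{6,8}; (9,5)→{1,5,9}. Safe: 2, 3. Place at column 2.
Row 6: attacked by (1,4)→{4,9}; (2,1)→{1,5}; (3,7)→{4,7}; (4,9)→{7,9}; (5,2)→{1,2,3}; (7,8)→{7,8,9}; (9,5)→{2,5,8}. Safe: 6. Place at column 6.
Row 8: attacked by (1,4)→{4}; (2,1)→{1,7}; (3,7)→{2,7}; (4,9)→{5,9}; (5,2)→{2,5}; (6,6)→{4,6,8}; (7,8)→{7,8,9}; (9,5)→{4,5,6}. Safe: 3. Place at column 3.
Columns [4, 1, 7, 9, 2, 6, 8, 3, 5], r−c [-3, 1, -4, -5, 3, 0, -1, 5, 4], r+c [5, 3, 10, 13, 7, 12, 15, 11, 14] are all distinct, so no two queens attack.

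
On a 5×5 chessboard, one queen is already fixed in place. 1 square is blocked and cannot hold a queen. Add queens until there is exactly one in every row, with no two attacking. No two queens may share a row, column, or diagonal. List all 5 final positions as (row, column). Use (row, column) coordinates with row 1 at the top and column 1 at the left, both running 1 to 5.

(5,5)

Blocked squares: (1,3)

Row 1: attacked by (5,5)→{1,5}. Blocked: 3. Safe: 2, 4. Place at column 2.
Row 2: attacked by (1,2)→{1,2,3}; (5,5)→{2,5}. Safe: 4. Place at column 4.
Row 3: attacked by (1,2)→{2,4}; (2,4)→{3,4,5}; (5,5)→{3,5}. Safe: 1. Place at column 1.
Row 4: attacked by (1,2)→{2,5}; (2,4)→{2,4}; (3,1)→{1,2}; (5,5)→{4,5}. Safe: 3. Place at column 3.
Columns [2, 4, 1, 3, 5], r−c [-1, -2, 2, 1, 0], r+c [3, 6, 4, 7, 10] are all distinct, so no two queens attack.

(1,2) (2,4) (3,1) (4,3) (5,5)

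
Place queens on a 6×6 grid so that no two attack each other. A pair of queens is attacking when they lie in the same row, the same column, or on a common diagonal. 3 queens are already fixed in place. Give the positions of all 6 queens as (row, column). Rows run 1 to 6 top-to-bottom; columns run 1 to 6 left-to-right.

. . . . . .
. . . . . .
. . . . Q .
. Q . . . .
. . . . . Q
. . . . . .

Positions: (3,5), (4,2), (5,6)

(1,4) (2,1) (3,5) (4,2) (5,6) (6,3)

Row 1: attacked by (3,5)→{3,5}; (4,2)→{2,5}; (5,6)→{2,6}. Safe: 1, 4. Place at column 4.
Row 2: attacked by (1,4)→{3,4,5}; (3,5)→{4,5,6}; (4,2)→{2,4}; (5,6)→{3,6}. Safe: 1. Place at column 1.
Row 6: attacked by (1,4)→{4}; (2,1)→{1,5}; (3,5)→{2,5}; (4,2)→{2,4}; (5,6)→{5,6}. Safe: 3. Place at column 3.
Columns [4, 1, 5, 2, 6, 3], r−c [-3, 1, -2, 2, -1, 3], r+c [5, 3, 8, 6, 11, 9] are all distinct, so no two queens attack.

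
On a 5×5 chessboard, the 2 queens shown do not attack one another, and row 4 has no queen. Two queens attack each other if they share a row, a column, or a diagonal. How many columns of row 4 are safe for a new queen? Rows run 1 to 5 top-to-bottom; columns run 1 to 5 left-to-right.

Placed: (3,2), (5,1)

2

(3,2) attacks row 4 at column 2 and diagonals 1, 3.
(5,1) attacks row 4 at column 1 and diagonals 2.
Attacked columns: {1, 2, 3}. Safe: {4, 5}.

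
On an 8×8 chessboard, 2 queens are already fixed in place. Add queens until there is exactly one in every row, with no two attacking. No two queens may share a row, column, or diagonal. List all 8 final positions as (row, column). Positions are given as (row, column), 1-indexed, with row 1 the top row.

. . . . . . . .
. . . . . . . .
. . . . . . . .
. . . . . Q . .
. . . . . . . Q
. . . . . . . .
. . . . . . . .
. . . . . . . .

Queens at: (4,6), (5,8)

(1,2) (2,7) (3,3) (4,6) (5,8) (6,5) (7,1) (8,4)

Row 1: attacked by (4,6)→{3,6}; (5,8)→{4,8}. Safe: 1, 2, 5, 7. Place at column 2.
Row 2: attacked by (1,2)→{1,2,3}; (4,6)→{4,6,8}; (5,8)→{5,8}. Safe: 7. Place at column 7.
Row 3: attacked by (1,2)→{2,4}; (2,7)→{6,7,8}; (4,6)→{5,6,7}; (5,8)→{6,8}. Safe: 1, 3. Place at column 3.
Row 6: attacked by (1,2)→{2,7}; (2,7)→{3,7}; (3,3)→{3,6}; (4,6)→{4,6,8}; (5,8)→{7,8}. Safe: 1, 5. Place at column 5.
Row 7: attacked by (1,2)→{2,8}; (2,7)→{2,7}; (3,3)→{3,7}; (4,6)→{3,6}; (5,8)→{6,8}; (6,5)→{4,5,6}. Safe: 1. Place at column 1.
Row 8: attacked by (1,2)→{2}; (2,7)→{1,7}; (3,3)→{3,8}; (4,6)→{2,6}; (5,8)→{5,8}; (6,5)→{3,5,7}; (7,1)→{1,2}. Safe: 4. Place at column 4.
Columns [2, 7, 3, 6, 8, 5, 1, 4], r−c [-1, -5, 0, -2, -3, 1, 6, 4], r+c [3, 9, 6, 10, 13, 11, 8, 12] are all distinct, so no two queens attack.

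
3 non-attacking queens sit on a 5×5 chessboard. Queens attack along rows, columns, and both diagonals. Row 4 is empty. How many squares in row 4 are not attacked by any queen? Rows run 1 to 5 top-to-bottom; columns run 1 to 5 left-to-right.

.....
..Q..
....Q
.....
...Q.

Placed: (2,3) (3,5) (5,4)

(2,3) attacks row 4 at column 3 and diagonals 1, 5.
(3,5) attacks row 4 at column 5 and diagonals 4.
(5,4) attacks row 4 at column 4 and diagonals 3, 5.
Attacked columns: {1, 3, 4, 5}. Safe: {2}.

1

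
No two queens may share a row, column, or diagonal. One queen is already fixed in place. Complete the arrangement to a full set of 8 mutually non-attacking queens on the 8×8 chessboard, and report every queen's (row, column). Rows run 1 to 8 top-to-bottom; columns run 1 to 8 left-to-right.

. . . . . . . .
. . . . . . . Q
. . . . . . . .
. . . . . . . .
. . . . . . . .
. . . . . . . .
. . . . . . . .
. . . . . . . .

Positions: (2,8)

(1,6) (2,8) (3,2) (4,4) (5,1) (6,7) (7,5) (8,3)

Row 1: attacked by (2,8)→{7,8}. Safe: 1, 2, 3, 4, 5, 6. Place at column 6.
Row 3: attacked by (1,6)→{4,6,8}; (2,8)→{7,8}. Safe: 1, 2, 3, 5. Place at column 2.
Row 4: attacked by (1,6)→{3,6}; (2,8)→{6,8}; (3,2)→{1,2,3}. Safe: 4, 5, 7. Place at column 4.
Row 5: attacked by (1,6)→{2,6}; (2,8)→{5,8}; (3,2)→{2,4}; (4,4)→{3,4,5}. Safe: 1, 7. Place at column 1.
Row 6: attacked by (1,6)→{1,6}; (2,8)→{4,8}; (3,2)→{2,5}; (4,4)→{2,4,6}; (5,1)→{1,2}. Safe: 3, 7. Place at column 7.
Row 7: attacked by (1,6)→{6}; (2,8)→{3,8}; (3,2)→{2,6}; (4,4)→{1,4,7}; (5,1)→{1,3}; (6,7)→{6,7,8}. Safe: 5. Place at column 5.
Row 8: attacked by (1,6)→{6}; (2,8)→{2,8}; (3,2)→{2,7}; (4,4)→{4,8}; (5,1)→{1,4}; (6,7)→{5,7}; (7,5)→{4,5,6}. Safe: 3. Place at column 3.
Columns [6, 8, 2, 4, 1, 7, 5, 3], r−c [-5, -6, 1, 0, 4, -1, 2, 5], r+c [7, 10, 5, 8, 6, 13, 12, 11] are all distinct, so no two queens attack.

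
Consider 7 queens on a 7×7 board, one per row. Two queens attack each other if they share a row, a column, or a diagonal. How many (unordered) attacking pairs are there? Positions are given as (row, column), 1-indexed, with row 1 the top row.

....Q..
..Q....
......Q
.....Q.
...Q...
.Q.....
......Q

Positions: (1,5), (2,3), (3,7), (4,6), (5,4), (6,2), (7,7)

Same column: (3,7)–(7,7) (column 7).
Same diagonal: (1,5)–(3,7) (|1−3| = |5−7| = 2); (3,7)–(4,6) (|3−4| = |7−6| = 1).
Total attacking pairs: 3.

3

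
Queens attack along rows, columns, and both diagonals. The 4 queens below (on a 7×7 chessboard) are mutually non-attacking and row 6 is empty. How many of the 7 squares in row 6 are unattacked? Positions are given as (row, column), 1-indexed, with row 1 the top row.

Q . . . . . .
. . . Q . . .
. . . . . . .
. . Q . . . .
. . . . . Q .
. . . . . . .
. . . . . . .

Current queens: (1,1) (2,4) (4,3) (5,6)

1

(1,1) attacks row 6 at column 1 and diagonals 6.
(2,4) attacks row 6 at column 4.
(4,3) attacks row 6 at column 3 and diagonals 1, 5.
(5,6) attacks row 6 at column 6 and diagonals 5, 7.
Attacked columns: {1, 3, 4, 5, 6, 7}. Safe: {2}.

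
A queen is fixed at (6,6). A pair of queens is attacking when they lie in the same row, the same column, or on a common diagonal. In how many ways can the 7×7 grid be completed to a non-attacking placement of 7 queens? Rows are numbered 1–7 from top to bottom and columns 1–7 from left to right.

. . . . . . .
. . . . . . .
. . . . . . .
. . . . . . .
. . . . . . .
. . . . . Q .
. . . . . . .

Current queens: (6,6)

4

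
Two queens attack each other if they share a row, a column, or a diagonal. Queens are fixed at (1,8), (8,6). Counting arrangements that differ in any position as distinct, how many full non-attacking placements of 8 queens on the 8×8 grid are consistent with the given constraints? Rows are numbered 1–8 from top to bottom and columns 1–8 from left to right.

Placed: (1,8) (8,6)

Branch on row 2: col 1 → 0; col 2 → 2; col 3 → 0; col 4 → 0; col 5 → 0.
Sum: 0 + 2 + 0 + 0 + 0 = 2.

2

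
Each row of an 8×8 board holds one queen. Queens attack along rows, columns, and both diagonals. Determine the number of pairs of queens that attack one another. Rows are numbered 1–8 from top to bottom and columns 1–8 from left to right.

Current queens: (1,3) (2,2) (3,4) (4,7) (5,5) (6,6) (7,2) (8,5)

Same column: (2,2)–(7,2) (column 2); (5,5)–(8,5) (column 5).
Same diagonal: (1,3)–(2,2) (|1−2| = |3−2| = 1); (2,2)–(5,5) (|2−5| = |2−5| = 3); (2,2)–(6,6) (|2−6| = |2−6| = 4); (5,5)–(6,6) (|5−6| = |5−6| = 1).
Total attacking pairs: 6.

6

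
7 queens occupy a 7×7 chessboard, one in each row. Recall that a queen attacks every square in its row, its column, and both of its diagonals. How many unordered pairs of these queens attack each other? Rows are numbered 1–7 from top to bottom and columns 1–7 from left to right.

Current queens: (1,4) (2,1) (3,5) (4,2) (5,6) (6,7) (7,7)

Same column: (6,7)–(7,7) (column 7).
Same diagonal: (5,6)–(6,7) (|5−6| = |6−7| = 1).
Total attacking pairs: 2.

2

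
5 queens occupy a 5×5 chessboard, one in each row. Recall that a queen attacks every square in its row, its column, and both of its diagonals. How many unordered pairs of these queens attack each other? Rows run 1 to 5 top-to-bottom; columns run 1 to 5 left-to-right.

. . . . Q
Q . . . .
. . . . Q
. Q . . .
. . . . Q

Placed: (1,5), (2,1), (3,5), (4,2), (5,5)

Same column: (1,5)–(3,5) (column 5); (1,5)–(5,5) (column 5); (3,5)–(5,5) (column 5).
Same diagonal: (1,5)–(4,2) (|1−4| = |5−2| = 3).
Total attacking pairs: 4.

4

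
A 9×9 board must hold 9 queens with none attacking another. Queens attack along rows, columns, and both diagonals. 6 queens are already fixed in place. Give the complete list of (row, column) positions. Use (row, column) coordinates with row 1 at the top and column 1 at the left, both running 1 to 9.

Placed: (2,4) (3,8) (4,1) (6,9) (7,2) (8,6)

(1,7) (2,4) (3,8) (4,1) (5,5) (6,9) (7,2) (8,6) (9,3)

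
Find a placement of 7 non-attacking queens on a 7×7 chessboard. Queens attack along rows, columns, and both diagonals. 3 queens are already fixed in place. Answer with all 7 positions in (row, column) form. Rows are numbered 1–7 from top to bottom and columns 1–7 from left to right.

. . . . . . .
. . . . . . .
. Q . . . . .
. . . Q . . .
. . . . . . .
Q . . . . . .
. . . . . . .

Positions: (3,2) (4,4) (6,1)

Row 1: attacked by (3,2)→{2,4}; (4,4)→{1,4,7}; (6,1)→{1,6}. Safe: 3, 5. Place at column 3.
Row 2: attacked by (1,3)→{2,3,4}; (3,2)→{1,2,3}; (4,4)→{2,4,6}; (6,1)→{1,5}. Safe: 7. Place at column 7.
Row 5: attacked by (1,3)→{3,7}; (2,7)→{4,7}; (3,2)→{2,4}; (4,4)→{3,4,5}; (6,1)→{1,2}. Safe: 6. Place at column 6.
Row 7: attacked by (1,3)→{3}; (2,7)→{2,7}; (3,2)→{2,6}; (4,4)→{1,4,7}; (5,6)→{4,6}; (6,1)→{1,2}. Safe: 5. Place at column 5.
Columns [3, 7, 2, 4, 6, 1, 5], r−c [-2, -5, 1, 0, -1, 5, 2], r+c [4, 9, 5, 8, 11, 7, 12] are all distinct, so no two queens attack.

(1,3) (2,7) (3,2) (4,4) (5,6) (6,1) (7,5)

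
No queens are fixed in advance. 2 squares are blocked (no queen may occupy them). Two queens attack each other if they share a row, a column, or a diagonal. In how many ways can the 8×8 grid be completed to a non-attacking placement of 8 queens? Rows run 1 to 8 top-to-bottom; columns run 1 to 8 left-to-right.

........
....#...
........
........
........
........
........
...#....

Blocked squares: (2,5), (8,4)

69

Branch on row 1: col 1 → 3; col 2 → 4; col 3 → 9; col 4 → 18; col 5 → 15; col 6 → 12; col 7 → 5; col 8 → 3.
Sum: 3 + 4 + 9 + 18 + 15 + 12 + 5 + 3 = 69.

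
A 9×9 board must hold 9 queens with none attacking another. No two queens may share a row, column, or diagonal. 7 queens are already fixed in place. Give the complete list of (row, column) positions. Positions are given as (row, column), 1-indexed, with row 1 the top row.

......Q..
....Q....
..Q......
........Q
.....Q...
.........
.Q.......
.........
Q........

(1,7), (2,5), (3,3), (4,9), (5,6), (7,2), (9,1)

Row 6: attacked by (1,7)→{2,7}; (2,5)→{1,5,9}; (3,3)→{3,6}; (4,9)→{7,9}; (5,6)→{5,6,7}; (7,2)→{1,2,3}; (9,1)→{1,4}. Safe: 8. Place at column 8.
Row 8: attacked by (1,7)→{7}; (2,5)→{5}; (3,3)→{3,8}; (4,9)→{5,9}; (5,6)→{3,6,9}; (6,8)→{6,8}; (7,2)→{1,2,3}; (9,1)→{1,2}. Safe: 4. Place at column 4.
Columns [7, 5, 3, 9, 6, 8, 2, 4, 1], r−c [-6, -3, 0, -5, -1, -2, 5, 4, 8], r+c [8, 7, 6, 13, 11, 14, 9, 12, 10] are all distinct, so no two queens attack.

(1,7) (2,5) (3,3) (4,9) (5,6) (6,8) (7,2) (8,4) (9,1)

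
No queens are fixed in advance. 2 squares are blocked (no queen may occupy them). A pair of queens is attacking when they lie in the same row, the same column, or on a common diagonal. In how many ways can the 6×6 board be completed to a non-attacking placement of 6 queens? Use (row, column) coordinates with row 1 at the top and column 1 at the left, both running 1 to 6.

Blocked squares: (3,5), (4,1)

Branch on row 1: col 1 → 0; col 2 → 0; col 3 → 1; col 4 → 0; col 5 → 1; col 6 → 0.
Sum: 0 + 0 + 1 + 0 + 1 + 0 = 2.

2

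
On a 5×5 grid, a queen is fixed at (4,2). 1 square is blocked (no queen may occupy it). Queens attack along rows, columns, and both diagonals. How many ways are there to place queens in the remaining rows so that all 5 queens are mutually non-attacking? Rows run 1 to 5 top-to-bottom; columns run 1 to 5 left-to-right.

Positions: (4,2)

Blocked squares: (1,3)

Branch on row 1: col 1 → 1; col 4 → 0.
Sum: 1 + 0 = 1.

1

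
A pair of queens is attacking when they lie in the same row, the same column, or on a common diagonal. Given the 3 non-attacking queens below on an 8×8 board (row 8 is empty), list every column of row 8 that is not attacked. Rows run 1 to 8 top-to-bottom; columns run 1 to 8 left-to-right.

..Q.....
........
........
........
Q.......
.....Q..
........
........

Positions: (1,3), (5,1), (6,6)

columns 2, 5, 7

(1,3) attacks row 8 at column 3.
(5,1) attacks row 8 at column 1 and diagonals 4.
(6,6) attacks row 8 at column 6 and diagonals 4, 8.
Attacked columns: {1, 3, 4, 6, 8}. Safe: {2, 5, 7}.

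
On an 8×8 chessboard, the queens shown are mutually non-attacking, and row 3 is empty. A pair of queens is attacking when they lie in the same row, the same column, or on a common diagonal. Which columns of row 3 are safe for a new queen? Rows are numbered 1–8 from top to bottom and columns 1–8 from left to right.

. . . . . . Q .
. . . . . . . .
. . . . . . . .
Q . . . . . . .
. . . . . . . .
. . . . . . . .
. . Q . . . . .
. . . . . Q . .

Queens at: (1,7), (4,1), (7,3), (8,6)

(1,7) attacks row 3 at column 7 and diagonals 5.
(4,1) attacks row 3 at column 1 and diagonals 2.
(7,3) attacks row 3 at column 3 and diagonals 7.
(8,6) attacks row 3 at column 6 and diagonals 1.
Attacked columns: {1, 2, 3, 5, 6, 7}. Safe: {4, 8}.

columns 4, 8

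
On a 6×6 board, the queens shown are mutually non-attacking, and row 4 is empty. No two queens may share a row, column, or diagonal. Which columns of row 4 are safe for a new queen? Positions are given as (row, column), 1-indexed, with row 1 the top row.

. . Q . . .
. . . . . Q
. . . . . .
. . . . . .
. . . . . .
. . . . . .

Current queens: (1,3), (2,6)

(1,3) attacks row 4 at column 3 and diagonals 6.
(2,6) attacks row 4 at column 6 and diagonals 4.
Attacked columns: {3, 4, 6}. Safe: {1, 2, 5}.

columns 1, 2, 5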